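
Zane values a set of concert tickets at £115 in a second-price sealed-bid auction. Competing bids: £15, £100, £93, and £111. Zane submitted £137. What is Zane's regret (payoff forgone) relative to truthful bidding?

The highest competing bid is £111.
Bidding truthfully at £115: Zane has the top bid, wins, and pays the second-highest bid £111. Payoff = £115 − £111 = £4.
Bidding £137: Zane has the top bid, wins, and pays the second-highest bid £111. Payoff = £115 − £111 = £4.
Regret = truthful payoff − actual payoff = £4 − £4 = £0.
The bid only affects whether you win, not the price — here both bids land on the same side of the top rival bid, so the deviation is payoff-neutral.

£0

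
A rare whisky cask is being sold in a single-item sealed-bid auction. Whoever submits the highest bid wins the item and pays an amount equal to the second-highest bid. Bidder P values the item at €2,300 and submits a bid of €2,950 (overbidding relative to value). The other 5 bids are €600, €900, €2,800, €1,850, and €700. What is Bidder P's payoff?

Highest competing bid: €2,800.
Bidder P's bid €2,950 is the highest overall, so Bidder P wins and pays the second-highest bid, €2,800.
Payoff = value − price = €2,300 − €2,800 = -€500.
Overbidding won the item at a price above value — truthful bidding would have avoided this loss.

-€500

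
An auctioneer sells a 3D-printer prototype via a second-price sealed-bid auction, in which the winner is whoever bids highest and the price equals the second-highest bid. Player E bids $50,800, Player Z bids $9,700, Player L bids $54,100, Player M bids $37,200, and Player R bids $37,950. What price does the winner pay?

$50,800

Bids in descending order: Player L $54,100; Player E $50,800; Player R $37,950; Player M $37,200; Player Z $9,700.
Player L is the highest bidder, so Player L wins.
Under the second-price rule, the price is the second-highest bid: $50,800.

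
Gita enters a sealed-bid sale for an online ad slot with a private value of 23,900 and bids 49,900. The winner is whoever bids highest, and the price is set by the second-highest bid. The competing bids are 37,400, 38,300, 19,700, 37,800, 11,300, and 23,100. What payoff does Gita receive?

Highest competing bid: 38,300.
Gita's bid 49,900 is the highest overall, so Gita wins and pays the second-highest bid, 38,300.
Payoff = value − price = 23,900 − 38,300 = -14,400.
Overbidding won the item at a price above value — truthful bidding would have avoided this loss.

-14,400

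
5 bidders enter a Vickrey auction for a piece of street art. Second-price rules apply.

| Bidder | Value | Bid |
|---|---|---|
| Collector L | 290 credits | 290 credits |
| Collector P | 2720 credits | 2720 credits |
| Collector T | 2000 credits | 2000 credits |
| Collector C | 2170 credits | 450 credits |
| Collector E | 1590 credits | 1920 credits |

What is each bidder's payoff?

Ordered from highest: Collector P 2720 credits > Collector T 2000 credits > Collector E 1920 credits > Collector C 450 credits > Collector L 290 credits.
Collector P has the top bid and wins; the price is the second-highest bid, 2000 credits.
Collector P's payoff = 2720 credits − 2000 credits = 720 credits. All other bidders lose, so their payoff is 0.

Collector L 0 credits, Collector P 720 credits, Collector T 0 credits, Collector C 0 credits, Collector E 0 credits.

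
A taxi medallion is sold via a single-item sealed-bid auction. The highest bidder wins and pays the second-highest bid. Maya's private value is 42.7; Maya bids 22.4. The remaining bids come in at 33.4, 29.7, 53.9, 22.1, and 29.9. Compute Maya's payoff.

Highest competing bid: 53.9.
Maya's bid 22.4 is not the highest, so Maya loses, pays nothing, and earns zero payoff.

Maya's payoff: 0.0.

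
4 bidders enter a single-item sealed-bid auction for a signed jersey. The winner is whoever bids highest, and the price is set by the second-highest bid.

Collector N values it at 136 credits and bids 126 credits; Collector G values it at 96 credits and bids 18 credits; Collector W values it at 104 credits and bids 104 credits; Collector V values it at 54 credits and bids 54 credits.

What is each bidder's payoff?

Bids in descending order: Collector N 126 credits > Collector W 104 credits > Collector V 54 credits > Collector G 18 credits.
Collector N has the top bid and wins; the price is the second-highest bid, 104 credits.
Collector N's payoff = 136 credits − 104 credits = 32 credits. All other bidders lose, so their payoff is 0.

Collector N 32 credits, Collector G 0 credits, Collector W 0 credits, Collector V 0 credits.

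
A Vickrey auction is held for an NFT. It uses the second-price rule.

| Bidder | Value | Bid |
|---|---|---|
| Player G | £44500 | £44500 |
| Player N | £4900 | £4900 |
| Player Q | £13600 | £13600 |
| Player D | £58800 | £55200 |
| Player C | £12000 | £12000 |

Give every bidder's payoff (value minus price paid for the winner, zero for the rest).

Payoffs: Player G £0, Player N £0, Player Q £0, Player D £14300, Player C £0.

Sorted high to low: Player D £55200, then Player G £44500, then Player Q £13600, then Player C £12000, then Player N £4900.
Player D has the top bid and wins; the price is the second-highest bid, £44500.
Player D's payoff = £58800 − £44500 = £14300. All other bidders lose, so their payoff is 0.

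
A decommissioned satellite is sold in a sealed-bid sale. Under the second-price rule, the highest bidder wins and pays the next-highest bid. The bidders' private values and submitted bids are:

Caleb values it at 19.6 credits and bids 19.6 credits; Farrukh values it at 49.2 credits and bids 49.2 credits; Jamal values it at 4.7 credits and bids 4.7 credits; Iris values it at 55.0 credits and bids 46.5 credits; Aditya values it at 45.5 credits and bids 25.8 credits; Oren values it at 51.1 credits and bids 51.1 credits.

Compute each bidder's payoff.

Ordered from highest: Oren 51.1 credits; Farrukh 49.2 credits; Iris 46.5 credits; Aditya 25.8 credits; Caleb 19.6 credits; Jamal 4.7 credits.
Oren has the top bid and wins; the price is the second-highest bid, 49.2 credits.
Oren's payoff = 51.1 credits − 49.2 credits = 1.9 credits. All other bidders lose, so their payoff is 0.

Payoffs: Caleb 0.0 credits, Farrukh 0.0 credits, Jamal 0.0 credits, Iris 0.0 credits, Aditya 0.0 credits, Oren 1.9 credits.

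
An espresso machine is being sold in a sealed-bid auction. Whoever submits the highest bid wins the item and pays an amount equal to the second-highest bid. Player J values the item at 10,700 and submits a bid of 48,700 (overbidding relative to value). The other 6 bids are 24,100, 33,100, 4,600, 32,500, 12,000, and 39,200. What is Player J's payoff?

Player J's payoff: -28,500.

Highest competing bid: 39,200.
Player J's bid 48,700 is the highest overall, so Player J wins and pays the second-highest bid, 39,200.
Payoff = value − price = 10,700 − 39,200 = -28,500.
Overbidding won the item at a price above value — truthful bidding would have avoided this loss.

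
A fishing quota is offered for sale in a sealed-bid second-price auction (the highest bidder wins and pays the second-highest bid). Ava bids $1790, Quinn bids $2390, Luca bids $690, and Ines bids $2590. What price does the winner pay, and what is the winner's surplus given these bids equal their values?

Sorted high to low: Ines $2590; Quinn $2390; Ava $1790; Luca $690.
Ines is the highest bidder, so Ines wins.
Under the second-price rule, the price is the second-highest bid: $2390.
Surplus = $2590 − $2390 = $200.

Price $2390; surplus $200.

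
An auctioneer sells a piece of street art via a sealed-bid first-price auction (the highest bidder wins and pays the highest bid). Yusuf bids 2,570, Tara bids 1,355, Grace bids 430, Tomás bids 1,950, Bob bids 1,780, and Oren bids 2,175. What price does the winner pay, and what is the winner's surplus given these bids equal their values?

Bids in descending order: Yusuf 2,570; Oren 2,175; Tomás 1,950; Bob 1,780; Tara 1,355; Grace 430.
Yusuf is the highest bidder, so Yusuf wins.
Under the first-price rule, the price is the highest bid: 2,570.
Surplus = 2,570 − 2,570 = 0.

Price 2,570; surplus 0.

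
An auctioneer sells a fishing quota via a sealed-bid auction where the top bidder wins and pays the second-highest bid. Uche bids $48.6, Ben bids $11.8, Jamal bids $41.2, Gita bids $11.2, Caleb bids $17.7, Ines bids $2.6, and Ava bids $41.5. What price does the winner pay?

Ranking the bids: Uche $48.6; Ava $41.5; Jamal $41.2; Caleb $17.7; Ben $11.8; Gita $11.2; Ines $2.6.
Uche is the highest bidder, so Uche wins.
Under the second-price rule, the price is the second-highest bid: $41.5.

The winner pays $41.5.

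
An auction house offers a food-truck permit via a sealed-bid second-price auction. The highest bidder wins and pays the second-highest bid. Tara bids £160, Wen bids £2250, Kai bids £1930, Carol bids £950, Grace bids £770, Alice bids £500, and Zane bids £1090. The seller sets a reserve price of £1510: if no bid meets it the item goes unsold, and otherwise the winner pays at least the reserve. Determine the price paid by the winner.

Price paid: £1930.

Ranking the bids: Wen £2250; Kai £1930; Zane £1090; Carol £950; Grace £770; Alice £500; Tara £160.
Wen has the highest bid, so Wen wins.
The second-highest bid is £1930, which exceeds the reserve, so that sets the price.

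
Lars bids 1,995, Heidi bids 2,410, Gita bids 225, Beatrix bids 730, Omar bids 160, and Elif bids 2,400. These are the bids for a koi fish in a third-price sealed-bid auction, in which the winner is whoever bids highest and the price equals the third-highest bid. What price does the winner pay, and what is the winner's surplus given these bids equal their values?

The winner pays 1,995 for a surplus of 415.

Ordered from highest: Heidi 2,410; Elif 2,400; Lars 1,995; Beatrix 730; Gita 225; Omar 160.
Heidi is the highest bidder, so Heidi wins.
Under the third-price rule, the price is the third-highest bid: 1,995.
Surplus = 2,410 − 1,995 = 415.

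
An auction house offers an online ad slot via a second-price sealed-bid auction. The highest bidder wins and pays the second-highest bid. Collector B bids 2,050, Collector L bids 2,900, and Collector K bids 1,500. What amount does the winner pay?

Ranking the bids: Collector L 2,900, then Collector B 2,050, then Collector K 1,500.
Collector L has the highest bid, so Collector L wins.
The second-highest bid is 2,050, so that is what Collector L pays.

The winner pays 2,050.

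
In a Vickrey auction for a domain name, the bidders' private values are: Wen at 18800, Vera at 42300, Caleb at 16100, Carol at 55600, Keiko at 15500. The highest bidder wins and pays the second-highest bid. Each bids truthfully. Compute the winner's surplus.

Sorted high to low: Carol 55600; Vera 42300; Wen 18800; Caleb 16100; Keiko 15500.
Carol wins with the top bid and pays the second-highest, 42300.
Surplus = 55600 − 42300 = 13300.

13300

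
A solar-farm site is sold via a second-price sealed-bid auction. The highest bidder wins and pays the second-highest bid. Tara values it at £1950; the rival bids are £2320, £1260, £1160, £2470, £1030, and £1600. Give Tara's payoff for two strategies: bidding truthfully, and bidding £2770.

Truthful: £0; alternative: -£520.

The highest competing bid is £2470.
Bidding truthfully at £1950: the top bid is £2470 (a rival), so Tara loses. Payoff = £0.
Bidding £2770: Tara has the top bid, wins, and pays the second-highest bid £2470. Payoff = £1950 − £2470 = -£520.
Deviating from a truthful bid can only lose payoff in a second-price auction — never gain.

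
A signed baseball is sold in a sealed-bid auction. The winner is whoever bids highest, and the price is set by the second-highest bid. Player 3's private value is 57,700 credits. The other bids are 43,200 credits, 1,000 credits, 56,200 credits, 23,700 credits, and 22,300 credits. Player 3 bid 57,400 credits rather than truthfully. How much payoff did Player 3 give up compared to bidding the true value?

The highest competing bid is 56,200 credits.
Bidding truthfully at 57,700 credits: Player 3 has the top bid, wins, and pays the second-highest bid 56,200 credits. Payoff = 57,700 credits − 56,200 credits = 1,500 credits.
Bidding 57,400 credits: Player 3 has the top bid, wins, and pays the second-highest bid 56,200 credits. Payoff = 57,700 credits − 56,200 credits = 1,500 credits.
Regret = truthful payoff − actual payoff = 1,500 credits − 1,500 credits = 0 credits.

Regret: 0 credits.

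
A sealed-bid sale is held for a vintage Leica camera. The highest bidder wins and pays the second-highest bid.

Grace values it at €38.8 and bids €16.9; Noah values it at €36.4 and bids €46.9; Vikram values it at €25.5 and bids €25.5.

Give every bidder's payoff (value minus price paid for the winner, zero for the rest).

Grace €0.0, Noah €10.9, Vikram €0.0.

Sorted high to low: Noah €46.9 > Vikram €25.5 > Grace €16.9.
Noah has the top bid and wins; the price is the second-highest bid, €25.5.
Noah's payoff = €36.4 − €25.5 = €10.9. All other bidders lose, so their payoff is 0.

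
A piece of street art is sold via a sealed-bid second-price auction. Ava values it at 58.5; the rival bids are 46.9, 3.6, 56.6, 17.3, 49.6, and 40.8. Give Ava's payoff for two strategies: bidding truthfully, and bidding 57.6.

The highest competing bid is 56.6.
Bidding truthfully at 58.5: Ava has the top bid, wins, and pays the second-highest bid 56.6. Payoff = 58.5 − 56.6 = 1.9.
Bidding 57.6: Ava has the top bid, wins, and pays the second-highest bid 56.6. Payoff = 58.5 − 56.6 = 1.9.

Truthful: 1.9; alternative: 1.9.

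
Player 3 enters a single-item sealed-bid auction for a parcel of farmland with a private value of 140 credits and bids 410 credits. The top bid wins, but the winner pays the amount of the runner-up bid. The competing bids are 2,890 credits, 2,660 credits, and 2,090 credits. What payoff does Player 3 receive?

Highest competing bid: 2,890 credits.
Player 3's bid 410 credits is not the highest, so Player 3 loses, pays nothing, and earns zero payoff.

The bidder's payoff: 0 credits.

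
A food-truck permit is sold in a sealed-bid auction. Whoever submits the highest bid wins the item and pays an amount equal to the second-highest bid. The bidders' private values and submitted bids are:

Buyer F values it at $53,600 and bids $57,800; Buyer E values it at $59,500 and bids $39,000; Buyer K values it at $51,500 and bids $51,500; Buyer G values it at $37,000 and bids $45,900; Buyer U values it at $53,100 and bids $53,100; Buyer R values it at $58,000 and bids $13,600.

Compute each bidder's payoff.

Payoffs: Buyer F $500, Buyer E $0, Buyer K $0, Buyer G $0, Buyer U $0, Buyer R $0.

Ranking the bids: Buyer F $57,800, then Buyer U $53,100, then Buyer K $51,500, then Buyer G $45,900, then Buyer E $39,000, then Buyer R $13,600.
Buyer F has the top bid and wins; the price is the second-highest bid, $53,100.
Buyer F's payoff = $53,600 − $53,100 = $500. All other bidders lose, so their payoff is 0.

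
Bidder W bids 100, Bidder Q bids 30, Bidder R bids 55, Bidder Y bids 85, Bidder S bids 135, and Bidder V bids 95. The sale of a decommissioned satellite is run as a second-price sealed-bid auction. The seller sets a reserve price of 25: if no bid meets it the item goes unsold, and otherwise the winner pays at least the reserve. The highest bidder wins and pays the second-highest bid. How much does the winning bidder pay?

The winner pays 100.

Ordered from highest: Bidder S 135; Bidder W 100; Bidder V 95; Bidder Y 85; Bidder R 55; Bidder Q 30.
Bidder S has the highest bid, so Bidder S wins.
The second-highest bid is 100, which exceeds the reserve, so that sets the price.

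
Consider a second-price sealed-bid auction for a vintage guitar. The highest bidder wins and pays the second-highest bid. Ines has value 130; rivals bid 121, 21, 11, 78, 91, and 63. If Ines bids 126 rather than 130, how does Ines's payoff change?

The highest competing bid is 121.
Bidding truthfully at 130: Ines has the top bid, wins, and pays the second-highest bid 121. Payoff = 130 − 121 = 9.
Bidding 126: Ines has the top bid, wins, and pays the second-highest bid 121. Payoff = 130 − 121 = 9.
Change = 9 − 9 = 0.
The bid only affects whether you win, not the price — here both bids land on the same side of the top rival bid, so the deviation is payoff-neutral.

0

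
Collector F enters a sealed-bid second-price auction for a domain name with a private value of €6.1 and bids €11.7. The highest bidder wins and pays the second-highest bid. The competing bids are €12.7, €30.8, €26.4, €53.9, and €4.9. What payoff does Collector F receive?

Highest competing bid: €53.9.
Collector F's bid €11.7 is not the highest, so Collector F loses, pays nothing, and earns zero payoff.

Collector F's payoff: €0.0.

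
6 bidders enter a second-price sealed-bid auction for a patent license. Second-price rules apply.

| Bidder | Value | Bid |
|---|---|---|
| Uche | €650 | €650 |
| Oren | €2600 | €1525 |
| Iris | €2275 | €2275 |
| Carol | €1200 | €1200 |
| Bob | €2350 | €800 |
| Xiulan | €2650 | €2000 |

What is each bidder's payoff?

Bids in descending order: Iris €2275; Xiulan €2000; Oren €1525; Carol €1200; Bob €800; Uche €650.
Iris has the top bid and wins; the price is the second-highest bid, €2000.
Iris's payoff = €2275 − €2000 = €275. All other bidders lose, so their payoff is 0.

Payoffs: Uche €0, Oren €0, Iris €275, Carol €0, Bob €0, Xiulan €0.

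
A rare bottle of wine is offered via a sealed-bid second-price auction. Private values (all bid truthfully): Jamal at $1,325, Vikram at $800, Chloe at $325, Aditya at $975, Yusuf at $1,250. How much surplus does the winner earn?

Winner's surplus: $75.

Ranking the bids: Jamal $1,325, then Yusuf $1,250, then Aditya $975, then Vikram $800, then Chloe $325.
Jamal wins with the top bid and pays the second-highest, $1,250.
Surplus = $1,325 − $1,250 = $75.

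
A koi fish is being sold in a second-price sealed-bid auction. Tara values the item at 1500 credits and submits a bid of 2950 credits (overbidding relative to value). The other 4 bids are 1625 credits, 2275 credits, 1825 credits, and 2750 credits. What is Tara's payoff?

-1250 credits

Highest competing bid: 2750 credits.
Tara's bid 2950 credits is the highest overall, so Tara wins and pays the second-highest bid, 2750 credits.
Payoff = value − price = 1500 credits − 2750 credits = -1250 credits.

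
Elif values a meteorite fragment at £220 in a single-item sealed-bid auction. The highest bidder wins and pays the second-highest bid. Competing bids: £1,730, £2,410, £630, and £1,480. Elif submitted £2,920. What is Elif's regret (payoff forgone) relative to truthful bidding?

£2,190

The highest competing bid is £2,410.
Bidding truthfully at £220: the top bid is £2,410 (a rival), so Elif loses. Payoff = £0.
Bidding £2,920: Elif has the top bid, wins, and pays the second-highest bid £2,410. Payoff = £220 − £2,410 = -£2,190.
Regret = truthful payoff − actual payoff = £0 − -£2,190 = £2,190.
This is the dominant-strategy logic: truthful bidding weakly beats any alternative.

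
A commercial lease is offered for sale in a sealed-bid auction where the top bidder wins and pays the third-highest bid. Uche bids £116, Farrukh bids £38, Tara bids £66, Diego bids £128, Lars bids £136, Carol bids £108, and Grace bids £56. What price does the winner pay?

Ranking the bids: Lars £136, then Diego £128, then Uche £116, then Carol £108, then Tara £66, then Grace £56, then Farrukh £38.
Lars is the highest bidder, so Lars wins.
Under the third-price rule, the price is the third-highest bid: £116.

Price paid: £116.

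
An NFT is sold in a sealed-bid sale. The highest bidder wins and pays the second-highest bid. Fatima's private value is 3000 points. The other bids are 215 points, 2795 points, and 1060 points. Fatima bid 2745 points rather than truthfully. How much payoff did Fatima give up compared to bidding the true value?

205 points

The highest competing bid is 2795 points.
Bidding truthfully at 3000 points: Fatima has the top bid, wins, and pays the second-highest bid 2795 points. Payoff = 3000 points − 2795 points = 205 points.
Bidding 2745 points: the top bid is 2795 points (a rival), so Fatima loses. Payoff = 0 points.
Regret = truthful payoff − actual payoff = 205 points − 0 points = 205 points.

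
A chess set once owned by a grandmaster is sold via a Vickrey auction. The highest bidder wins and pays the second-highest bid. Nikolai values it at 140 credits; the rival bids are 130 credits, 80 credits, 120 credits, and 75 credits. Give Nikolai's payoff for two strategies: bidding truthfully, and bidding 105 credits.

The highest competing bid is 130 credits.
Bidding truthfully at 140 credits: Nikolai has the top bid, wins, and pays the second-highest bid 130 credits. Payoff = 140 credits − 130 credits = 10 credits.
Bidding 105 credits: the top bid is 130 credits (a rival), so Nikolai loses. Payoff = 0 credits.
Deviating from a truthful bid can only lose payoff in a second-price auction — never gain.

(a) 10 credits  (b) 0 credits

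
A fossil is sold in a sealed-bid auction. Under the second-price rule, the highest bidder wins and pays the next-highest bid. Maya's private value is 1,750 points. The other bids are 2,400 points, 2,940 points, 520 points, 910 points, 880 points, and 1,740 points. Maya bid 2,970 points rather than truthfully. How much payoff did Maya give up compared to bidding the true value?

The highest competing bid is 2,940 points.
Bidding truthfully at 1,750 points: the top bid is 2,940 points (a rival), so Maya loses. Payoff = 0 points.
Bidding 2,970 points: Maya has the top bid, wins, and pays the second-highest bid 2,940 points. Payoff = 1,750 points − 2,940 points = -1,190 points.
Regret = truthful payoff − actual payoff = 0 points − -1,190 points = 1,190 points.

Payoff forgone: 1,190 points.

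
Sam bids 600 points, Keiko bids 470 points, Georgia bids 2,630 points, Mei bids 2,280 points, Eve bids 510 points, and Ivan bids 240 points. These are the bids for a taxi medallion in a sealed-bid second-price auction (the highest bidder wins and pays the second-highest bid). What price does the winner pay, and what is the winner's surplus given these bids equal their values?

The winner pays 2,280 points for a surplus of 350 points.

Ranking the bids: Georgia 2,630 points, then Mei 2,280 points, then Sam 600 points, then Eve 510 points, then Keiko 470 points, then Ivan 240 points.
Georgia is the highest bidder, so Georgia wins.
Under the second-price rule, the price is the second-highest bid: 2,280 points.
Surplus = 2,630 points − 2,280 points = 350 points.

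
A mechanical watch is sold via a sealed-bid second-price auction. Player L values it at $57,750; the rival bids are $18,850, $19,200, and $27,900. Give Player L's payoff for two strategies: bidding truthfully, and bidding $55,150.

The highest competing bid is $27,900.
Bidding truthfully at $57,750: Player L has the top bid, wins, and pays the second-highest bid $27,900. Payoff = $57,750 − $27,900 = $29,850.
Bidding $55,150: Player L has the top bid, wins, and pays the second-highest bid $27,900. Payoff = $57,750 − $27,900 = $29,850.

Truthful: $29,850; alternative: $29,850.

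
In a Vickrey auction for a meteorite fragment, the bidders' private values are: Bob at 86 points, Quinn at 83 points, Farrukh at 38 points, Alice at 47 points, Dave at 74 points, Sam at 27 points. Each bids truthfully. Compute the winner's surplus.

Ordered from highest: Bob 86 points; Quinn 83 points; Dave 74 points; Alice 47 points; Farrukh 38 points; Sam 27 points.
Bob wins with the top bid and pays the second-highest, 83 points.
Surplus = 86 points − 83 points = 3 points.

Surplus = 3 points.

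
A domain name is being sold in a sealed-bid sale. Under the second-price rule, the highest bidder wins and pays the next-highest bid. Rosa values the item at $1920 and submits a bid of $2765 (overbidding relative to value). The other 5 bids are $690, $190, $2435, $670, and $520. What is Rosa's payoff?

-$515

Highest competing bid: $2435.
Rosa's bid $2765 is the highest overall, so Rosa wins and pays the second-highest bid, $2435.
Payoff = value − price = $1920 − $2435 = -$515.
Overbidding won the item at a price above value — truthful bidding would have avoided this loss.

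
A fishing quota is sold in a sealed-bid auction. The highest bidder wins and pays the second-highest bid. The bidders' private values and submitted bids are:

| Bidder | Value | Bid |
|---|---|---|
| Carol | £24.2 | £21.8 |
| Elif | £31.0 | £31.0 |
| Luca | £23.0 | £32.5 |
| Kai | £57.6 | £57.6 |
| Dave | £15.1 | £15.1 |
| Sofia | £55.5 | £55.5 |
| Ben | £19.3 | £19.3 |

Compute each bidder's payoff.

Carol £0.0, Elif £0.0, Luca £0.0, Kai £2.1, Dave £0.0, Sofia £0.0, Ben £0.0.

Sorted high to low: Kai £57.6; Sofia £55.5; Luca £32.5; Elif £31.0; Carol £21.8; Ben £19.3; Dave £15.1.
Kai has the top bid and wins; the price is the second-highest bid, £55.5.
Kai's payoff = £57.6 − £55.5 = £2.1. All other bidders lose, so their payoff is 0.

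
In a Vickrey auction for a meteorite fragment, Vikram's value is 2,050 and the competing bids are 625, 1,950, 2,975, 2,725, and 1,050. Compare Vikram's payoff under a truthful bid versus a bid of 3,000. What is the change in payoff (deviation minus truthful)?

The highest competing bid is 2,975.
Bidding truthfully at 2,050: the top bid is 2,975 (a rival), so Vikram loses. Payoff = 0.
Bidding 3,000: Vikram has the top bid, wins, and pays the second-highest bid 2,975. Payoff = 2,050 − 2,975 = -925.
Change = -925 − 0 = -925.

-925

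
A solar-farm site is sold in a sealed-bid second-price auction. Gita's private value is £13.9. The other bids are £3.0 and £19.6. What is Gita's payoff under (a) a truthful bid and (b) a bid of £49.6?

(a) £0.0  (b) -£5.7

The highest competing bid is £19.6.
Bidding truthfully at £13.9: the top bid is £19.6 (a rival), so Gita loses. Payoff = £0.0.
Bidding £49.6: Gita has the top bid, wins, and pays the second-highest bid £19.6. Payoff = £13.9 − £19.6 = -£5.7.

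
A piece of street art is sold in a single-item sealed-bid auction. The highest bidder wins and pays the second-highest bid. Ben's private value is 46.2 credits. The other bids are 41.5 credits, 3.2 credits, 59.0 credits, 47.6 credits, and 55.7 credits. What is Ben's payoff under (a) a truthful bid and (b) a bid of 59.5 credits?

Truthful: 0.0 credits; alternative: -12.8 credits.

The highest competing bid is 59.0 credits.
Bidding truthfully at 46.2 credits: the top bid is 59.0 credits (a rival), so Ben loses. Payoff = 0.0 credits.
Bidding 59.5 credits: Ben has the top bid, wins, and pays the second-highest bid 59.0 credits. Payoff = 46.2 credits − 59.0 credits = -12.8 credits.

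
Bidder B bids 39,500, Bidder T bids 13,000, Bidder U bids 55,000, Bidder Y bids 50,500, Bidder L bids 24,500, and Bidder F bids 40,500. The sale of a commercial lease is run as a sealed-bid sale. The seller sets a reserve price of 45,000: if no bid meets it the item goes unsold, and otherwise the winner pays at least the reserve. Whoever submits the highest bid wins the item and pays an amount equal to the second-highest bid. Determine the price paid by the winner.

Price paid: 50,500.

Ranking the bids: Bidder U 55,000 > Bidder Y 50,500 > Bidder F 40,500 > Bidder B 39,500 > Bidder L 24,500 > Bidder T 13,000.
Bidder U has the highest bid, so Bidder U wins.
The second-highest bid is 50,500, which exceeds the reserve, so that sets the price.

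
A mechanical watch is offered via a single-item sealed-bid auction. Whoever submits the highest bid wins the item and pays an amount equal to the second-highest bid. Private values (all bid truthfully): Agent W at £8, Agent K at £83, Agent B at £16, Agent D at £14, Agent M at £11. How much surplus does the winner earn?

£67

Sorted high to low: Agent K £83; Agent B £16; Agent D £14; Agent M £11; Agent W £8.
Agent K wins with the top bid and pays the second-highest, £16.
Surplus = £83 − £16 = £67.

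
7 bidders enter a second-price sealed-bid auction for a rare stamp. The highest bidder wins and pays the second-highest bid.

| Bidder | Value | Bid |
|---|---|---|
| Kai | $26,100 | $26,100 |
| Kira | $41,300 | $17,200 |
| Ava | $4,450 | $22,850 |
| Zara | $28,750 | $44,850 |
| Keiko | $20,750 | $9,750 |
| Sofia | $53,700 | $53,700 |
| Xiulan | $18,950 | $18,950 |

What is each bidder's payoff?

Payoffs: Kai $0, Kira $0, Ava $0, Zara $0, Keiko $0, Sofia $8,850, Xiulan $0.

Bids in descending order: Sofia $53,700, then Zara $44,850, then Kai $26,100, then Ava $22,850, then Xiulan $18,950, then Kira $17,200, then Keiko $9,750.
Sofia has the top bid and wins; the price is the second-highest bid, $44,850.
Sofia's payoff = $53,700 − $44,850 = $8,850. All other bidders lose, so their payoff is 0.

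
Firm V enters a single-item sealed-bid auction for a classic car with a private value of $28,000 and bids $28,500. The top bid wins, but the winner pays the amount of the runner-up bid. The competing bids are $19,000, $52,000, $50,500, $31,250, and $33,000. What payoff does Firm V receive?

$0

Highest competing bid: $52,000.
Firm V's bid $28,500 is not the highest, so Firm V loses, pays nothing, and earns zero payoff.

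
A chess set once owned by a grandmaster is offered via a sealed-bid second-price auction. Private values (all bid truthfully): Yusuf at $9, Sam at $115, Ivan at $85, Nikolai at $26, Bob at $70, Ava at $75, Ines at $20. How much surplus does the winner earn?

Sorted high to low: Sam $115; Ivan $85; Ava $75; Bob $70; Nikolai $26; Ines $20; Yusuf $9.
Sam wins with the top bid and pays the second-highest, $85.
Surplus = $115 − $85 = $30.

Surplus = $30.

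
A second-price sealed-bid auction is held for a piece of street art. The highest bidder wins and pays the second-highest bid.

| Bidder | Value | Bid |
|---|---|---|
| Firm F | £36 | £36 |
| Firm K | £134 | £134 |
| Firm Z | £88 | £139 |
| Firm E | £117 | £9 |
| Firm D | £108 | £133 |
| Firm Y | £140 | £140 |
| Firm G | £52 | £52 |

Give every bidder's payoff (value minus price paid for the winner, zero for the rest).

Ranking the bids: Firm Y £140; Firm Z £139; Firm K £134; Firm D £133; Firm G £52; Firm F £36; Firm E £9.
Firm Y has the top bid and wins; the price is the second-highest bid, £139.
Firm Y's payoff = £140 − £139 = £1. All other bidders lose, so their payoff is 0.

Payoffs: Firm F £0, Firm K £0, Firm Z £0, Firm E £0, Firm D £0, Firm Y £1, Firm G £0.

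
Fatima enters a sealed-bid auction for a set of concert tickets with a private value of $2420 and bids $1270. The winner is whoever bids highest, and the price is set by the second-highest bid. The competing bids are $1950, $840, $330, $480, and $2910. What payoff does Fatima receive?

Highest competing bid: $2910.
Fatima's bid $1270 is not the highest, so Fatima loses, pays nothing, and earns zero payoff.

Payoff = $0.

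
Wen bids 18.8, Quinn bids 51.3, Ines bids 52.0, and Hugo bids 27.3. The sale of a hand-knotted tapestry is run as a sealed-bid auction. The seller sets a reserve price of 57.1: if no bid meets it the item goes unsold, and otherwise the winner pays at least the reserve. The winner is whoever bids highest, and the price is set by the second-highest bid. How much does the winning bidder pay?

unsold

Ordered from highest: Ines 52.0; Quinn 51.3; Hugo 27.3; Wen 18.8.
The top bid 52.0 is below the reserve 57.1, so the item goes unsold and nothing is paid.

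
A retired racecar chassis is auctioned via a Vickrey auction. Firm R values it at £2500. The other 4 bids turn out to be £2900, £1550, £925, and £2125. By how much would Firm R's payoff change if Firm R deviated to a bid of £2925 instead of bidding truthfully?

Payoff change: -£400.

The highest competing bid is £2900.
Bidding truthfully at £2500: the top bid is £2900 (a rival), so Firm R loses. Payoff = £0.
Bidding £2925: Firm R has the top bid, wins, and pays the second-highest bid £2900. Payoff = £2500 − £2900 = -£400.
Change = -£400 − £0 = -£400.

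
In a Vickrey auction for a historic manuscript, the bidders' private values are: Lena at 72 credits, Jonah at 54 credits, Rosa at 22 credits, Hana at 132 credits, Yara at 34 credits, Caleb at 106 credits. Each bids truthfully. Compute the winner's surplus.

Ordered from highest: Hana 132 credits > Caleb 106 credits > Lena 72 credits > Jonah 54 credits > Yara 34 credits > Rosa 22 credits.
Hana wins with the top bid and pays the second-highest, 106 credits.
Surplus = 132 credits − 106 credits = 26 credits.

26 credits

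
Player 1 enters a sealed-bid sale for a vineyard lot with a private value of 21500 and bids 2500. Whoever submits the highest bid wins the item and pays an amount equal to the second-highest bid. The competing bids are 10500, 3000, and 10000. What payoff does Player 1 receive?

Highest competing bid: 10500.
Player 1's bid 2500 is not the highest, so Player 1 loses, pays nothing, and earns zero payoff.

Payoff = 0.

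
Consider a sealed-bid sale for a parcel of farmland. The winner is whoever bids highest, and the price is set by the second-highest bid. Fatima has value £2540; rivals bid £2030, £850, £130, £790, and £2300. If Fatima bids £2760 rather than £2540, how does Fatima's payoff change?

Payoff change: £0.

The highest competing bid is £2300.
Bidding truthfully at £2540: Fatima has the top bid, wins, and pays the second-highest bid £2300. Payoff = £2540 − £2300 = £240.
Bidding £2760: Fatima has the top bid, wins, and pays the second-highest bid £2300. Payoff = £2540 − £2300 = £240.
Change = £240 − £240 = £0.
The bid only affects whether you win, not the price — here both bids land on the same side of the top rival bid, so the deviation is payoff-neutral.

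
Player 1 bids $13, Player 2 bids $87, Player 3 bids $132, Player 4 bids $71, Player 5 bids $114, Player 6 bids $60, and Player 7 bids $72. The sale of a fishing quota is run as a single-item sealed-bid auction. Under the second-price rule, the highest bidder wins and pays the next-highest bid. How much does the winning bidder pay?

The winner pays $114.

Sorted high to low: Player 3 $132, then Player 5 $114, then Player 2 $87, then Player 7 $72, then Player 4 $71, then Player 6 $60, then Player 1 $13.
Player 3 has the highest bid, so Player 3 wins.
The second-highest bid is $114, so that is what Player 3 pays.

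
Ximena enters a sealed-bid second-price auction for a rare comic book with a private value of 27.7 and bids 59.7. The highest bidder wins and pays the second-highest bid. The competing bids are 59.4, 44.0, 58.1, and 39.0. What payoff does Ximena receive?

Payoff = -31.7.

Highest competing bid: 59.4.
Ximena's bid 59.7 is the highest overall, so Ximena wins and pays the second-highest bid, 59.4.
Payoff = value − price = 27.7 − 59.4 = -31.7.
Overbidding won the item at a price above value — truthful bidding would have avoided this loss.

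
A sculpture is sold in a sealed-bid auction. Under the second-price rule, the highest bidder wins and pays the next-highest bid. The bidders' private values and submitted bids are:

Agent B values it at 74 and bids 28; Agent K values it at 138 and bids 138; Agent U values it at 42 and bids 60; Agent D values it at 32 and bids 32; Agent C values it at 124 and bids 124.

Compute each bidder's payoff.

Ordered from highest: Agent K 138, then Agent C 124, then Agent U 60, then Agent D 32, then Agent B 28.
Agent K has the top bid and wins; the price is the second-highest bid, 124.
Agent K's payoff = 138 − 124 = 14. All other bidders lose, so their payoff is 0.

Agent B 0, Agent K 14, Agent U 0, Agent D 0, Agent C 0.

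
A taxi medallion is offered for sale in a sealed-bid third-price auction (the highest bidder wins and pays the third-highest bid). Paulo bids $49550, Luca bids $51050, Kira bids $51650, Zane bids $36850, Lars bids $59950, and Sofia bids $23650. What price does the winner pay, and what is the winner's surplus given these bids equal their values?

The winner pays $51050 for a surplus of $8900.

Sorted high to low: Lars $59950; Kira $51650; Luca $51050; Paulo $49550; Zane $36850; Sofia $23650.
Lars is the highest bidder, so Lars wins.
Under the third-price rule, the price is the third-highest bid: $51050.
Surplus = $59950 − $51050 = $8900.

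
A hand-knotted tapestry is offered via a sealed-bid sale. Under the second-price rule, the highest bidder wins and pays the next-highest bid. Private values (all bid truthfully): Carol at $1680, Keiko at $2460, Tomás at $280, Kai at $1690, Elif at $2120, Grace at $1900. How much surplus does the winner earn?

Ordered from highest: Keiko $2460 > Elif $2120 > Grace $1900 > Kai $1690 > Carol $1680 > Tomás $280.
Keiko wins with the top bid and pays the second-highest, $2120.
Surplus = $2460 − $2120 = $340.

Surplus = $340.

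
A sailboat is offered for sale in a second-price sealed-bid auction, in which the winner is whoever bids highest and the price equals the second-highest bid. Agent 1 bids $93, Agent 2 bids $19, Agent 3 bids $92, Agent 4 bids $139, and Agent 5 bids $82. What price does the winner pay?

Sorted high to low: Agent 4 $139; Agent 1 $93; Agent 3 $92; Agent 5 $82; Agent 2 $19.
Agent 4 is the highest bidder, so Agent 4 wins.
Under the second-price rule, the price is the second-highest bid: $93.

The winner pays $93.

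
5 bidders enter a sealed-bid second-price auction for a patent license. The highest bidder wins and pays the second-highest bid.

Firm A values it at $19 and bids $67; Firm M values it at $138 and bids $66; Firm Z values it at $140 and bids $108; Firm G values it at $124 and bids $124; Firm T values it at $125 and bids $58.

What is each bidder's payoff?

Ranking the bids: Firm G $124; Firm Z $108; Firm A $67; Firm M $66; Firm T $58.
Firm G has the top bid and wins; the price is the second-highest bid, $108.
Firm G's payoff = $124 − $108 = $16. All other bidders lose, so their payoff is 0.

Firm A $0, Firm M $0, Firm Z $0, Firm G $16, Firm T $0.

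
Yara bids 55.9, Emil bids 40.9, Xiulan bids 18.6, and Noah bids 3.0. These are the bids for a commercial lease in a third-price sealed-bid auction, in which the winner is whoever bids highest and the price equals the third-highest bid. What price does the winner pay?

Price paid: 18.6.

Bids in descending order: Yara 55.9 > Emil 40.9 > Xiulan 18.6 > Noah 3.0.
Yara is the highest bidder, so Yara wins.
Under the third-price rule, the price is the third-highest bid: 18.6.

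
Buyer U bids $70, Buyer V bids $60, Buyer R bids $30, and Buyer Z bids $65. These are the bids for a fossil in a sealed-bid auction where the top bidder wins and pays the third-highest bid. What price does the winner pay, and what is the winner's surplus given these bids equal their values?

Ranking the bids: Buyer U $70, then Buyer Z $65, then Buyer V $60, then Buyer R $30.
Buyer U is the highest bidder, so Buyer U wins.
Under the third-price rule, the price is the third-highest bid: $60.
Surplus = $70 − $60 = $10.

Price $60; surplus $10.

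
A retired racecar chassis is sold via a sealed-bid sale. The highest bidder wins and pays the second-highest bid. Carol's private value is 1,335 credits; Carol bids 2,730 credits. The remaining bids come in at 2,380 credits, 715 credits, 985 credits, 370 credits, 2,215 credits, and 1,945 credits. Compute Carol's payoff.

-1,045 credits

Highest competing bid: 2,380 credits.
Carol's bid 2,730 credits is the highest overall, so Carol wins and pays the second-highest bid, 2,380 credits.
Payoff = value − price = 1,335 credits − 2,380 credits = -1,045 credits.
Overbidding won the item at a price above value — truthful bidding would have avoided this loss.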